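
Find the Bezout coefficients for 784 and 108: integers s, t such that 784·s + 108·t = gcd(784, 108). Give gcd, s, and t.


Euclidean algorithm on (784, 108) — divide until remainder is 0:
  784 = 7 · 108 + 28
  108 = 3 · 28 + 24
  28 = 1 · 24 + 4
  24 = 6 · 4 + 0
gcd(784, 108) = 4.
Track Bezout coefficients alongside the remainders: start with r₀ = 784 = a·1 + b·0 (s = 1, t = 0) and r₁ = 108 = a·0 + b·1 (s = 0, t = 1); each new remainder r_{k+1} = r_{k-1} − q_k·r_k inherits s_{k+1} = s_{k-1} − q_k·s_k, t_{k+1} = t_{k-1} − q_k·t_k, so r_k = a·s_k + b·t_k at every step:
  q = 7: r = 28, s = 1 − 7·0 = 1, t = 0 − 7·1 = -7  (check: 784·1 + 108·(-7) = 28)
  q = 3: r = 24, s = 0 − 3·1 = -3, t = 1 − 3·(-7) = 22  (check: 784·(-3) + 108·22 = 24)
  q = 1: r = 4, s = 1 − 1·(-3) = 4, t = -7 − 1·22 = -29  (check: 784·4 + 108·(-29) = 4)
The row with r = 4 (the gcd) gives the Bezout coefficients s = 4, t = -29.
Result: 784 · (4) + 108 · (-29) = 4.

gcd(784, 108) = 4; s = 4, t = -29 (check: 784·4 + 108·(-29) = 4).


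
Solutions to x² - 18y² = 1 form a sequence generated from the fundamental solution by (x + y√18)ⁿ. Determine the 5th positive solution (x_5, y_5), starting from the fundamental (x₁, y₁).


Step 1: Find the fundamental solution (x₁, y₁) of x² - 18y² = 1.
  Expand √18 as a continued fraction. a₀ = ⌊√18⌋ = 4; iterate m_{k+1} = d_k·a_k − m_k, d_{k+1} = (18 − m_{k+1}²)/d_k, a_{k+1} = ⌊(a₀ + m_{k+1})/d_{k+1}⌋ (starting m₀ = 0, d₀ = 1), with convergents p_k = a_k·p_{k-1} + p_{k-2}, q_k = a_k·q_{k-1} + q_{k-2} (p₋₁ = 1, q₋₁ = 0):
  k = 0: a₀ = 4; p₀/q₀ = 4/1; p₀² − 18·q₀² = 16 − 18 = -2.
  k = 1: m = 4, d = 2, a = ⌊(4 + 4)/2⌋ = 4; p/q = (4·4 + 1)/(4·1 + 0) = 17/4; p² − 18·q² = 289 − 288 = 1.
  The first convergent with p² − 18·q² = 1 gives the fundamental solution (x₁, y₁) = (17, 4).
Step 2: Apply the recurrence (x_{n+1}, y_{n+1}) = (x₁x_n + 18y₁y_n, x₁y_n + y₁x_n) repeatedly.
  From (x_1, y_1) = (17, 4): x_2 = 17·17 + 18·4·4 = 577; y_2 = 17·4 + 4·17 = 136.
  From (x_2, y_2) = (577, 136): x_3 = 17·577 + 18·4·136 = 19601; y_3 = 17·136 + 4·577 = 4620.
  From (x_3, y_3) = (19601, 4620): x_4 = 17·19601 + 18·4·4620 = 665857; y_4 = 17·4620 + 4·19601 = 156944.
  From (x_4, y_4) = (665857, 156944): x_5 = 17·665857 + 18·4·156944 = 22619537; y_5 = 17·156944 + 4·665857 = 5331476.
Step 3: Verify x_5² - 18·y_5² = 511643454094369 - 511643454094368 = 1 (should be 1). ✓

(x_1, y_1) = (17, 4); (x_5, y_5) = (22619537, 5331476).


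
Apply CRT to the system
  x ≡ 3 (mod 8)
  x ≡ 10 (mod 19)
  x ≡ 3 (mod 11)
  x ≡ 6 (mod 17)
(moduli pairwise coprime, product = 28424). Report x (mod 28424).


Product of moduli M = 8 · 19 · 11 · 17 = 28424.
Merge one congruence at a time:
  Start: x ≡ 3 (mod 8).
  Combine with x ≡ 10 (mod 19); new modulus lcm = 152.
    Write x = 3 + 8·t and substitute into x ≡ 10 (mod 19): 8·t ≡ 10 − 3 = 7 (mod 19).
    The inverse of 8 mod 19 is 12 (since 8·12 = 96 = 5·19 + 1), so t ≡ 12·7 = 84 ≡ 8 (mod 19).
    Then x = 3 + 8·8 = 67, valid modulo lcm(8, 19) = 152: x ≡ 67 (mod 152).
  Combine with x ≡ 3 (mod 11); new modulus lcm = 1672.
    Write x = 67 + 152·t and substitute into x ≡ 3 (mod 11): 152·t ≡ 3 − 67 = -64 (mod 11).
    Reduce coefficients mod 11: 9·t ≡ 2 (mod 11).
    The inverse of 9 mod 11 is 5 (since 9·5 = 45 = 4·11 + 1), so t ≡ 5·2 = 10 ≡ 10 (mod 11).
    Then x = 67 + 152·10 = 1587, valid modulo lcm(152, 11) = 1672: x ≡ 1587 (mod 1672).
  Combine with x ≡ 6 (mod 17); new modulus lcm = 28424.
    Write x = 1587 + 1672·t and substitute into x ≡ 6 (mod 17): 1672·t ≡ 6 − 1587 = -1581 (mod 17).
    Reduce coefficients mod 17: 6·t ≡ 0 (mod 17).
    The inverse of 6 mod 17 is 3 (since 6·3 = 18 = 1·17 + 1), so t ≡ 3·0 = 0 ≡ 0 (mod 17).
    Then x = 1587 + 1672·0 = 1587, valid modulo lcm(1672, 17) = 28424: x ≡ 1587 (mod 28424).
Verify against each original: 1587 mod 8 = 3, 1587 mod 19 = 10, 1587 mod 11 = 3, 1587 mod 17 = 6.

x ≡ 1587 (mod 28424).


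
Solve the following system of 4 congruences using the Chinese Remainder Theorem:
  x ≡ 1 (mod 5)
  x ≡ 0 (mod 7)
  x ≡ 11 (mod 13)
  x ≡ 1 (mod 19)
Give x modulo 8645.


Product of moduli M = 5 · 7 · 13 · 19 = 8645.
Merge one congruence at a time:
  Start: x ≡ 1 (mod 5).
  Combine with x ≡ 0 (mod 7); new modulus lcm = 35.
    Write x = 1 + 5·t and substitute into x ≡ 0 (mod 7): 5·t ≡ 0 − 1 = -1 (mod 7).
    Reduce coefficients mod 7: 5·t ≡ 6 (mod 7).
    The inverse of 5 mod 7 is 3 (since 5·3 = 15 = 2·7 + 1), so t ≡ 3·6 = 18 ≡ 4 (mod 7).
    Then x = 1 + 5·4 = 21, valid modulo lcm(5, 7) = 35: x ≡ 21 (mod 35).
  Combine with x ≡ 11 (mod 13); new modulus lcm = 455.
    Write x = 21 + 35·t and substitute into x ≡ 11 (mod 13): 35·t ≡ 11 − 21 = -10 (mod 13).
    Reduce coefficients mod 13: 9·t ≡ 3 (mod 13).
    The inverse of 9 mod 13 is 3 (since 9·3 = 27 = 2·13 + 1), so t ≡ 3·3 = 9 ≡ 9 (mod 13).
    Then x = 21 + 35·9 = 336, valid modulo lcm(35, 13) = 455: x ≡ 336 (mod 455).
  Combine with x ≡ 1 (mod 19); new modulus lcm = 8645.
    Write x = 336 + 455·t and substitute into x ≡ 1 (mod 19): 455·t ≡ 1 − 336 = -335 (mod 19).
    Reduce coefficients mod 19: 18·t ≡ 7 (mod 19).
    The inverse of 18 mod 19 is 18 (since 18·18 = 324 = 17·19 + 1), so t ≡ 18·7 = 126 ≡ 12 (mod 19).
    Then x = 336 + 455·12 = 5796, valid modulo lcm(455, 19) = 8645: x ≡ 5796 (mod 8645).
Verify against each original: 5796 mod 5 = 1, 5796 mod 7 = 0, 5796 mod 13 = 11, 5796 mod 19 = 1.

x ≡ 5796 (mod 8645).


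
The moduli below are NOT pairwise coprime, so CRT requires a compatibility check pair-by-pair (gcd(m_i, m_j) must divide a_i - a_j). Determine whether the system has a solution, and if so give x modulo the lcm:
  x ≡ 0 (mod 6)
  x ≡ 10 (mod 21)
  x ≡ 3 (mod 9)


Moduli 6, 21, 9 are not pairwise coprime, so CRT works modulo lcm(m_i) when all pairwise compatibility conditions hold.
Pairwise compatibility: gcd(m_i, m_j) must divide a_i - a_j for every pair.
Merge one congruence at a time:
  Start: x ≡ 0 (mod 6).
  Combine with x ≡ 10 (mod 21): gcd(6, 21) = 3, and 10 - 0 = 10 is NOT divisible by 3.
    ⇒ system is inconsistent (no integer solution).

No solution (the system is inconsistent).


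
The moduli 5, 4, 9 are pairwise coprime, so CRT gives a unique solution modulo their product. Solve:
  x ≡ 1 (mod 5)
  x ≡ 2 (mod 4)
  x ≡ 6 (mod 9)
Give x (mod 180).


Moduli 5, 4, 9 are pairwise coprime; by CRT there is a unique solution modulo M = 5 · 4 · 9 = 180.
Solve pairwise, accumulating the modulus:
  Start with x ≡ 1 (mod 5).
  Combine with x ≡ 2 (mod 4): since gcd(5, 4) = 1, we get a unique residue mod 20.
    Write x = 1 + 5·t and substitute into x ≡ 2 (mod 4): 5·t ≡ 2 − 1 = 1 (mod 4).
    Reduce coefficients mod 4: 1·t ≡ 1 (mod 4).
    So t ≡ 1 (mod 4).
    Then x = 1 + 5·1 = 6, valid modulo lcm(5, 4) = 20: x ≡ 6 (mod 20).
  Combine with x ≡ 6 (mod 9): since gcd(20, 9) = 1, we get a unique residue mod 180.
    Write x = 6 + 20·t and substitute into x ≡ 6 (mod 9): 20·t ≡ 6 − 6 = 0 (mod 9).
    Reduce coefficients mod 9: 2·t ≡ 0 (mod 9).
    The inverse of 2 mod 9 is 5 (since 2·5 = 10 = 1·9 + 1), so t ≡ 5·0 = 0 ≡ 0 (mod 9).
    Then x = 6 + 20·0 = 6, valid modulo lcm(20, 9) = 180: x ≡ 6 (mod 180).
Verify: 6 mod 5 = 1 ✓, 6 mod 4 = 2 ✓, 6 mod 9 = 6 ✓.

x ≡ 6 (mod 180).


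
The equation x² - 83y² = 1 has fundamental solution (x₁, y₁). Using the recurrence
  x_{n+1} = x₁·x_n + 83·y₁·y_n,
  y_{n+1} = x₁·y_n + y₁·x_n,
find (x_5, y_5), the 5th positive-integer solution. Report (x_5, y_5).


Step 1: Find the fundamental solution (x₁, y₁) of x² - 83y² = 1.
  Expand √83 as a continued fraction. a₀ = ⌊√83⌋ = 9; iterate m_{k+1} = d_k·a_k − m_k, d_{k+1} = (83 − m_{k+1}²)/d_k, a_{k+1} = ⌊(a₀ + m_{k+1})/d_{k+1}⌋ (starting m₀ = 0, d₀ = 1), with convergents p_k = a_k·p_{k-1} + p_{k-2}, q_k = a_k·q_{k-1} + q_{k-2} (p₋₁ = 1, q₋₁ = 0):
  k = 0: a₀ = 9; p₀/q₀ = 9/1; p₀² − 83·q₀² = 81 − 83 = -2.
  k = 1: m = 9, d = 2, a = ⌊(9 + 9)/2⌋ = 9; p/q = (9·9 + 1)/(9·1 + 0) = 82/9; p² − 83·q² = 6724 − 6723 = 1.
  The first convergent with p² − 83·q² = 1 gives the fundamental solution (x₁, y₁) = (82, 9).
Step 2: Apply the recurrence (x_{n+1}, y_{n+1}) = (x₁x_n + 83y₁y_n, x₁y_n + y₁x_n) repeatedly.
  From (x_1, y_1) = (82, 9): x_2 = 82·82 + 83·9·9 = 13447; y_2 = 82·9 + 9·82 = 1476.
  From (x_2, y_2) = (13447, 1476): x_3 = 82·13447 + 83·9·1476 = 2205226; y_3 = 82·1476 + 9·13447 = 242055.
  From (x_3, y_3) = (2205226, 242055): x_4 = 82·2205226 + 83·9·242055 = 361643617; y_4 = 82·242055 + 9·2205226 = 39695544.
  From (x_4, y_4) = (361643617, 39695544): x_5 = 82·361643617 + 83·9·39695544 = 59307347962; y_5 = 82·39695544 + 9·361643617 = 6509827161.
Step 3: Verify x_5² - 83·y_5² = 3517361522285745553444 - 3517361522285745553443 = 1 (should be 1). ✓

(x_1, y_1) = (82, 9); (x_5, y_5) = (59307347962, 6509827161).


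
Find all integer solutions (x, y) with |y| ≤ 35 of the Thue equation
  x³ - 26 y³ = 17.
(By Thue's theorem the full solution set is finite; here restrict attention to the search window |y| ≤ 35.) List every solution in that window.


The equation is x³ - 26y³ = 17. For fixed y, x³ = 26·y³ + 17, so a solution requires the RHS to be a perfect cube.
Strategy: iterate y from -35 to 35, compute RHS = 26·y³ + 17, and check whether it is a (positive or negative) perfect cube.
Check small values of y:
  y = 0: RHS = 17 is not a perfect cube.
  y = 1: RHS = 43 is not a perfect cube.
  y = -1: RHS = -9 is not a perfect cube.
  y = 2: RHS = 225 is not a perfect cube.
  y = -2: RHS = -191 is not a perfect cube.
  y = 3: RHS = 719 is not a perfect cube.
  y = -3: RHS = -685 is not a perfect cube.
Continuing the search up to |y| = 35 finds no solutions either.
No (x, y) in the scanned range satisfies the equation.

No integer solutions with |y| ≤ 35.


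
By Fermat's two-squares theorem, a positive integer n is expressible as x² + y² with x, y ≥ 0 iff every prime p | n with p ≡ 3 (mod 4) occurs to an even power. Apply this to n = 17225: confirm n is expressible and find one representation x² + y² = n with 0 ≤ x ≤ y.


Step 1: Factor n = 17225 = 5^2 · 13 · 53.
Step 2: Check the mod-4 condition on each prime factor: 5 ≡ 1 (mod 4), exponent 2; 13 ≡ 1 (mod 4), exponent 1; 53 ≡ 1 (mod 4), exponent 1.
All primes ≡ 3 (mod 4) appear to even exponent (or don't appear), so by the two-squares theorem n IS expressible as a sum of two squares.
Step 3: Build a representation. Group n = k² · m with k = 5 and m = 13 · 53 = 689 (a product of primes ≡ 1 (mod 4)); a representation of m scales to one of n via (k·x)² + (k·y)² = k²(x² + y²). Each prime p ≡ 1 (mod 4) is itself a sum of two squares; find a² by testing p − a² for a perfect square:
  13: 13 − 1² = 12, 13 − 2² = 9 = 3² ⇒ 13 = 2² + 3².
  53: 53 − 1² = 52, 53 − 2² = 49 = 7² ⇒ 53 = 2² + 7².
  Combine using the Brahmagupta–Fibonacci identity (a² + b²)(c² + d²) = (ac − bd)² + (ad + bc)² = (ac + bd)² + (ad − bc)²:
  13 · 53 = 689: from (2² + 3²)(2² + 7²), take (2·2 − 3·7, 2·7 + 3·2) = (4 − 21, 14 + 6) = (-17, 20); dropping signs (only squares matter) gives (17, 20); check 17² + 20² = 289 + 400 = 689 ✓.
  Scale by k = 5: (5·17, 5·20) = (85, 100).
Step 4: Order so x ≤ y and verify: 85² + 100² = 7225 + 10000 = 17225 = n. ✓

n = 17225 = 85² + 100² (one valid representation with x ≤ y).


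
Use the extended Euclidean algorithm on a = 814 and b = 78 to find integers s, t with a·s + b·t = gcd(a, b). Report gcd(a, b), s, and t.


Euclidean algorithm on (814, 78) — divide until remainder is 0:
  814 = 10 · 78 + 34
  78 = 2 · 34 + 10
  34 = 3 · 10 + 4
  10 = 2 · 4 + 2
  4 = 2 · 2 + 0
gcd(814, 78) = 2.
Track Bezout coefficients alongside the remainders: start with r₀ = 814 = a·1 + b·0 (s = 1, t = 0) and r₁ = 78 = a·0 + b·1 (s = 0, t = 1); each new remainder r_{k+1} = r_{k-1} − q_k·r_k inherits s_{k+1} = s_{k-1} − q_k·s_k, t_{k+1} = t_{k-1} − q_k·t_k, so r_k = a·s_k + b·t_k at every step:
  q = 10: r = 34, s = 1 − 10·0 = 1, t = 0 − 10·1 = -10  (check: 814·1 + 78·(-10) = 34)
  q = 2: r = 10, s = 0 − 2·1 = -2, t = 1 − 2·(-10) = 21  (check: 814·(-2) + 78·21 = 10)
  q = 3: r = 4, s = 1 − 3·(-2) = 7, t = -10 − 3·21 = -73  (check: 814·7 + 78·(-73) = 4)
  q = 2: r = 2, s = -2 − 2·7 = -16, t = 21 − 2·(-73) = 167  (check: 814·(-16) + 78·167 = 2)
The row with r = 2 (the gcd) gives the Bezout coefficients s = -16, t = 167.
Result: 814 · (-16) + 78 · (167) = 2.

gcd(814, 78) = 2; s = -16, t = 167 (check: 814·(-16) + 78·167 = 2).


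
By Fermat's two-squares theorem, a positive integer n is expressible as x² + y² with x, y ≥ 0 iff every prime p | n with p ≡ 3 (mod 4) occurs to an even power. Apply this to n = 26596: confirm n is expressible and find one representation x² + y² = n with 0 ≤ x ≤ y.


Step 1: Factor n = 26596 = 2^2 · 61 · 109.
Step 2: Check the mod-4 condition on each prime factor: 2 = 2 (special); 61 ≡ 1 (mod 4), exponent 1; 109 ≡ 1 (mod 4), exponent 1.
All primes ≡ 3 (mod 4) appear to even exponent (or don't appear), so by the two-squares theorem n IS expressible as a sum of two squares.
Step 3: Build a representation. Group n = k² · m with k = 2 and m = 61 · 109 = 6649 (a product of primes ≡ 1 (mod 4)); a representation of m scales to one of n via (k·x)² + (k·y)² = k²(x² + y²). Each prime p ≡ 1 (mod 4) is itself a sum of two squares; find a² by testing p − a² for a perfect square:
  61: 61 − 1² = 60, 61 − 2² = 57, 61 − 3² = 52, 61 − 4² = 45, 61 − 5² = 36 = 6² ⇒ 61 = 5² + 6².
  109: 109 − 1² = 108, 109 − 2² = 105, 109 − 3² = 100 = 10² ⇒ 109 = 3² + 10².
  Combine using the Brahmagupta–Fibonacci identity (a² + b²)(c² + d²) = (ac − bd)² + (ad + bc)² = (ac + bd)² + (ad − bc)²:
  61 · 109 = 6649: from (5² + 6²)(3² + 10²), take (5·3 − 6·10, 5·10 + 6·3) = (15 − 60, 50 + 18) = (-45, 68); dropping signs (only squares matter) gives (45, 68); check 45² + 68² = 2025 + 4624 = 6649 ✓.
  Scale by k = 2: (2·45, 2·68) = (90, 136).
Step 4: Order so x ≤ y and verify: 90² + 136² = 8100 + 18496 = 26596 = n. ✓

n = 26596 = 90² + 136² (one valid representation with x ≤ y).


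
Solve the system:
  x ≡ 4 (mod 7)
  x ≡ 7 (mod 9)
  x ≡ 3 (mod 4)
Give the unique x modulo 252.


Moduli 7, 9, 4 are pairwise coprime; by CRT there is a unique solution modulo M = 7 · 9 · 4 = 252.
Solve pairwise, accumulating the modulus:
  Start with x ≡ 4 (mod 7).
  Combine with x ≡ 7 (mod 9): since gcd(7, 9) = 1, we get a unique residue mod 63.
    Write x = 4 + 7·t and substitute into x ≡ 7 (mod 9): 7·t ≡ 7 − 4 = 3 (mod 9).
    The inverse of 7 mod 9 is 4 (since 7·4 = 28 = 3·9 + 1), so t ≡ 4·3 = 12 ≡ 3 (mod 9).
    Then x = 4 + 7·3 = 25, valid modulo lcm(7, 9) = 63: x ≡ 25 (mod 63).
  Combine with x ≡ 3 (mod 4): since gcd(63, 4) = 1, we get a unique residue mod 252.
    Write x = 25 + 63·t and substitute into x ≡ 3 (mod 4): 63·t ≡ 3 − 25 = -22 (mod 4).
    Reduce coefficients mod 4: 3·t ≡ 2 (mod 4).
    The inverse of 3 mod 4 is 3 (since 3·3 = 9 = 2·4 + 1), so t ≡ 3·2 = 6 ≡ 2 (mod 4).
    Then x = 25 + 63·2 = 151, valid modulo lcm(63, 4) = 252: x ≡ 151 (mod 252).
Verify: 151 mod 7 = 4 ✓, 151 mod 9 = 7 ✓, 151 mod 4 = 3 ✓.

x ≡ 151 (mod 252).


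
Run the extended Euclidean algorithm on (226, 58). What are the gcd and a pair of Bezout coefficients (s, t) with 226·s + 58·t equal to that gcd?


Euclidean algorithm on (226, 58) — divide until remainder is 0:
  226 = 3 · 58 + 52
  58 = 1 · 52 + 6
  52 = 8 · 6 + 4
  6 = 1 · 4 + 2
  4 = 2 · 2 + 0
gcd(226, 58) = 2.
Track Bezout coefficients alongside the remainders: start with r₀ = 226 = a·1 + b·0 (s = 1, t = 0) and r₁ = 58 = a·0 + b·1 (s = 0, t = 1); each new remainder r_{k+1} = r_{k-1} − q_k·r_k inherits s_{k+1} = s_{k-1} − q_k·s_k, t_{k+1} = t_{k-1} − q_k·t_k, so r_k = a·s_k + b·t_k at every step:
  q = 3: r = 52, s = 1 − 3·0 = 1, t = 0 − 3·1 = -3  (check: 226·1 + 58·(-3) = 52)
  q = 1: r = 6, s = 0 − 1·1 = -1, t = 1 − 1·(-3) = 4  (check: 226·(-1) + 58·4 = 6)
  q = 8: r = 4, s = 1 − 8·(-1) = 9, t = -3 − 8·4 = -35  (check: 226·9 + 58·(-35) = 4)
  q = 1: r = 2, s = -1 − 1·9 = -10, t = 4 − 1·(-35) = 39  (check: 226·(-10) + 58·39 = 2)
The row with r = 2 (the gcd) gives the Bezout coefficients s = -10, t = 39.
Result: 226 · (-10) + 58 · (39) = 2.

gcd(226, 58) = 2; s = -10, t = 39 (check: 226·(-10) + 58·39 = 2).


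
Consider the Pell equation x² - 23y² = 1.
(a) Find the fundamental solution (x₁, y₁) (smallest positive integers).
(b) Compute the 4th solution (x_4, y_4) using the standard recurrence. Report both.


Step 1: Find the fundamental solution (x₁, y₁) of x² - 23y² = 1.
  Expand √23 as a continued fraction. a₀ = ⌊√23⌋ = 4; iterate m_{k+1} = d_k·a_k − m_k, d_{k+1} = (23 − m_{k+1}²)/d_k, a_{k+1} = ⌊(a₀ + m_{k+1})/d_{k+1}⌋ (starting m₀ = 0, d₀ = 1), with convergents p_k = a_k·p_{k-1} + p_{k-2}, q_k = a_k·q_{k-1} + q_{k-2} (p₋₁ = 1, q₋₁ = 0):
  k = 0: a₀ = 4; p₀/q₀ = 4/1; p₀² − 23·q₀² = 16 − 23 = -7.
  k = 1: m = 4, d = 7, a = ⌊(4 + 4)/7⌋ = 1; p/q = (1·4 + 1)/(1·1 + 0) = 5/1; p² − 23·q² = 25 − 23 = 2.
  k = 2: m = 3, d = 2, a = ⌊(4 + 3)/2⌋ = 3; p/q = (3·5 + 4)/(3·1 + 1) = 19/4; p² − 23·q² = 361 − 368 = -7.
  k = 3: m = 3, d = 7, a = ⌊(4 + 3)/7⌋ = 1; p/q = (1·19 + 5)/(1·4 + 1) = 24/5; p² − 23·q² = 576 − 575 = 1.
  The first convergent with p² − 23·q² = 1 gives the fundamental solution (x₁, y₁) = (24, 5).
Step 2: Apply the recurrence (x_{n+1}, y_{n+1}) = (x₁x_n + 23y₁y_n, x₁y_n + y₁x_n) repeatedly.
  From (x_1, y_1) = (24, 5): x_2 = 24·24 + 23·5·5 = 1151; y_2 = 24·5 + 5·24 = 240.
  From (x_2, y_2) = (1151, 240): x_3 = 24·1151 + 23·5·240 = 55224; y_3 = 24·240 + 5·1151 = 11515.
  From (x_3, y_3) = (55224, 11515): x_4 = 24·55224 + 23·5·11515 = 2649601; y_4 = 24·11515 + 5·55224 = 552480.
Step 3: Verify x_4² - 23·y_4² = 7020385459201 - 7020385459200 = 1 (should be 1). ✓

(x_1, y_1) = (24, 5); (x_4, y_4) = (2649601, 552480).


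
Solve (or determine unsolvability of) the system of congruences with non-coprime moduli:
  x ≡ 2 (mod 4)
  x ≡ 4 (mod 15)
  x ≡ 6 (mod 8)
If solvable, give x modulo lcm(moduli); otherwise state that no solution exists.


Moduli 4, 15, 8 are not pairwise coprime, so CRT works modulo lcm(m_i) when all pairwise compatibility conditions hold.
Pairwise compatibility: gcd(m_i, m_j) must divide a_i - a_j for every pair.
Merge one congruence at a time:
  Start: x ≡ 2 (mod 4).
  Combine with x ≡ 4 (mod 15): gcd(4, 15) = 1; 4 - 2 = 2, which IS divisible by 1, so compatible.
    Write x = 2 + 4·t and substitute into x ≡ 4 (mod 15): 4·t ≡ 4 − 2 = 2 (mod 15).
    The inverse of 4 mod 15 is 4 (since 4·4 = 16 = 1·15 + 1), so t ≡ 4·2 = 8 ≡ 8 (mod 15).
    Then x = 2 + 4·8 = 34, valid modulo lcm(4, 15) = 60: x ≡ 34 (mod 60).
  Combine with x ≡ 6 (mod 8): gcd(60, 8) = 4; 6 - 34 = -28, which IS divisible by 4, so compatible.
    Write x = 34 + 60·t and substitute into x ≡ 6 (mod 8): 60·t ≡ 6 − 34 = -28 (mod 8).
    Divide the congruence (and modulus) by g = 4: 15·t ≡ -7 (mod 2).
    Reduce coefficients mod 2: 1·t ≡ 1 (mod 2).
    So t ≡ 1 (mod 2).
    Then x = 34 + 60·1 = 94, valid modulo lcm(60, 8) = 120: x ≡ 94 (mod 120).
Verify: 94 mod 4 = 2, 94 mod 15 = 4, 94 mod 8 = 6.

x ≡ 94 (mod 120).


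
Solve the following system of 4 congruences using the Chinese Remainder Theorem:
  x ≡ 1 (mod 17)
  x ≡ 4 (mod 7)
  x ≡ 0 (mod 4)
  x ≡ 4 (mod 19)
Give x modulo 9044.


Product of moduli M = 17 · 7 · 4 · 19 = 9044.
Merge one congruence at a time:
  Start: x ≡ 1 (mod 17).
  Combine with x ≡ 4 (mod 7); new modulus lcm = 119.
    Write x = 1 + 17·t and substitute into x ≡ 4 (mod 7): 17·t ≡ 4 − 1 = 3 (mod 7).
    Reduce coefficients mod 7: 3·t ≡ 3 (mod 7).
    The inverse of 3 mod 7 is 5 (since 3·5 = 15 = 2·7 + 1), so t ≡ 5·3 = 15 ≡ 1 (mod 7).
    Then x = 1 + 17·1 = 18, valid modulo lcm(17, 7) = 119: x ≡ 18 (mod 119).
  Combine with x ≡ 0 (mod 4); new modulus lcm = 476.
    Write x = 18 + 119·t and substitute into x ≡ 0 (mod 4): 119·t ≡ 0 − 18 = -18 (mod 4).
    Reduce coefficients mod 4: 3·t ≡ 2 (mod 4).
    The inverse of 3 mod 4 is 3 (since 3·3 = 9 = 2·4 + 1), so t ≡ 3·2 = 6 ≡ 2 (mod 4).
    Then x = 18 + 119·2 = 256, valid modulo lcm(119, 4) = 476: x ≡ 256 (mod 476).
  Combine with x ≡ 4 (mod 19); new modulus lcm = 9044.
    Write x = 256 + 476·t and substitute into x ≡ 4 (mod 19): 476·t ≡ 4 − 256 = -252 (mod 19).
    Reduce coefficients mod 19: 1·t ≡ 14 (mod 19).
    So t ≡ 14 (mod 19).
    Then x = 256 + 476·14 = 6920, valid modulo lcm(476, 19) = 9044: x ≡ 6920 (mod 9044).
Verify against each original: 6920 mod 17 = 1, 6920 mod 7 = 4, 6920 mod 4 = 0, 6920 mod 19 = 4.

x ≡ 6920 (mod 9044).


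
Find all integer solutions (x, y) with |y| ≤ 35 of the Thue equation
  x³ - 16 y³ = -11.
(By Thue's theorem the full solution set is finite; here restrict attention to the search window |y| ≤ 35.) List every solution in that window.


The equation is x³ - 16y³ = -11. For fixed y, x³ = 16·y³ − 11, so a solution requires the RHS to be a perfect cube.
Strategy: iterate y from -35 to 35, compute RHS = 16·y³ − 11, and check whether it is a (positive or negative) perfect cube.
Check small values of y:
  y = 0: RHS = -11 is not a perfect cube.
  y = 1: RHS = 5 is not a perfect cube.
  y = -1: RHS = -27 = (-3)³ ⇒ x = -3 works.
  y = 2: RHS = 117 is not a perfect cube.
  y = -2: RHS = -139 is not a perfect cube.
  y = 3: RHS = 421 is not a perfect cube.
  y = -3: RHS = -443 is not a perfect cube.
Continuing the search up to |y| = 35 finds no further solutions beyond those listed.
Collected solutions: (-3, -1).

Solutions (with |y| ≤ 35): (-3, -1).


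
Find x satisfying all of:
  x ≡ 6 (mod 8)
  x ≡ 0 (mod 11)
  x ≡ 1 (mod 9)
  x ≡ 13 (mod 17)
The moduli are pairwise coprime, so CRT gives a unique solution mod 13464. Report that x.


Product of moduli M = 8 · 11 · 9 · 17 = 13464.
Merge one congruence at a time:
  Start: x ≡ 6 (mod 8).
  Combine with x ≡ 0 (mod 11); new modulus lcm = 88.
    Write x = 6 + 8·t and substitute into x ≡ 0 (mod 11): 8·t ≡ 0 − 6 = -6 (mod 11).
    Reduce coefficients mod 11: 8·t ≡ 5 (mod 11).
    The inverse of 8 mod 11 is 7 (since 8·7 = 56 = 5·11 + 1), so t ≡ 7·5 = 35 ≡ 2 (mod 11).
    Then x = 6 + 8·2 = 22, valid modulo lcm(8, 11) = 88: x ≡ 22 (mod 88).
  Combine with x ≡ 1 (mod 9); new modulus lcm = 792.
    Write x = 22 + 88·t and substitute into x ≡ 1 (mod 9): 88·t ≡ 1 − 22 = -21 (mod 9).
    Reduce coefficients mod 9: 7·t ≡ 6 (mod 9).
    The inverse of 7 mod 9 is 4 (since 7·4 = 28 = 3·9 + 1), so t ≡ 4·6 = 24 ≡ 6 (mod 9).
    Then x = 22 + 88·6 = 550, valid modulo lcm(88, 9) = 792: x ≡ 550 (mod 792).
  Combine with x ≡ 13 (mod 17); new modulus lcm = 13464.
    Write x = 550 + 792·t and substitute into x ≡ 13 (mod 17): 792·t ≡ 13 − 550 = -537 (mod 17).
    Reduce coefficients mod 17: 10·t ≡ 7 (mod 17).
    The inverse of 10 mod 17 is 12 (since 10·12 = 120 = 7·17 + 1), so t ≡ 12·7 = 84 ≡ 16 (mod 17).
    Then x = 550 + 792·16 = 13222, valid modulo lcm(792, 17) = 13464: x ≡ 13222 (mod 13464).
Verify against each original: 13222 mod 8 = 6, 13222 mod 11 = 0, 13222 mod 9 = 1, 13222 mod 17 = 13.

x ≡ 13222 (mod 13464).


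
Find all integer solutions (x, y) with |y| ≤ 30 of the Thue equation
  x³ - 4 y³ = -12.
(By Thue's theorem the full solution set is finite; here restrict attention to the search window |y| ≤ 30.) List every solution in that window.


The equation is x³ - 4y³ = -12. For fixed y, x³ = 4·y³ − 12, so a solution requires the RHS to be a perfect cube.
Strategy: iterate y from -30 to 30, compute RHS = 4·y³ − 12, and check whether it is a (positive or negative) perfect cube.
Check small values of y:
  y = 0: RHS = -12 is not a perfect cube.
  y = 1: RHS = -8 = (-2)³ ⇒ x = -2 works.
  y = -1: RHS = -16 is not a perfect cube.
  y = 2: RHS = 20 is not a perfect cube.
  y = -2: RHS = -44 is not a perfect cube.
  y = 3: RHS = 96 is not a perfect cube.
  y = -3: RHS = -120 is not a perfect cube.
Continuing, at y = -5: RHS = -512 = (-8)³ ⇒ x = -8 works.
Searching the remaining y in |y| ≤ 30 finds no further solutions.
Collected solutions: (-2, 1), (-8, -5).

Solutions (with |y| ≤ 30): (-2, 1), (-8, -5).


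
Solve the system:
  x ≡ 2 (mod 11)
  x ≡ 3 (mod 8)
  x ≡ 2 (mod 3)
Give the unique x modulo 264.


Moduli 11, 8, 3 are pairwise coprime; by CRT there is a unique solution modulo M = 11 · 8 · 3 = 264.
Solve pairwise, accumulating the modulus:
  Start with x ≡ 2 (mod 11).
  Combine with x ≡ 3 (mod 8): since gcd(11, 8) = 1, we get a unique residue mod 88.
    Write x = 2 + 11·t and substitute into x ≡ 3 (mod 8): 11·t ≡ 3 − 2 = 1 (mod 8).
    Reduce coefficients mod 8: 3·t ≡ 1 (mod 8).
    The inverse of 3 mod 8 is 3 (since 3·3 = 9 = 1·8 + 1), so t ≡ 3·1 = 3 ≡ 3 (mod 8).
    Then x = 2 + 11·3 = 35, valid modulo lcm(11, 8) = 88: x ≡ 35 (mod 88).
  Combine with x ≡ 2 (mod 3): since gcd(88, 3) = 1, we get a unique residue mod 264.
    Write x = 35 + 88·t and substitute into x ≡ 2 (mod 3): 88·t ≡ 2 − 35 = -33 (mod 3).
    Reduce coefficients mod 3: 1·t ≡ 0 (mod 3).
    So t ≡ 0 (mod 3).
    Then x = 35 + 88·0 = 35, valid modulo lcm(88, 3) = 264: x ≡ 35 (mod 264).
Verify: 35 mod 11 = 2 ✓, 35 mod 8 = 3 ✓, 35 mod 3 = 2 ✓.

x ≡ 35 (mod 264).


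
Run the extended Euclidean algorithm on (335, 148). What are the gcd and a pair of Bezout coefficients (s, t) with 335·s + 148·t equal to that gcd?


Euclidean algorithm on (335, 148) — divide until remainder is 0:
  335 = 2 · 148 + 39
  148 = 3 · 39 + 31
  39 = 1 · 31 + 8
  31 = 3 · 8 + 7
  8 = 1 · 7 + 1
  7 = 7 · 1 + 0
gcd(335, 148) = 1.
Track Bezout coefficients alongside the remainders: start with r₀ = 335 = a·1 + b·0 (s = 1, t = 0) and r₁ = 148 = a·0 + b·1 (s = 0, t = 1); each new remainder r_{k+1} = r_{k-1} − q_k·r_k inherits s_{k+1} = s_{k-1} − q_k·s_k, t_{k+1} = t_{k-1} − q_k·t_k, so r_k = a·s_k + b·t_k at every step:
  q = 2: r = 39, s = 1 − 2·0 = 1, t = 0 − 2·1 = -2  (check: 335·1 + 148·(-2) = 39)
  q = 3: r = 31, s = 0 − 3·1 = -3, t = 1 − 3·(-2) = 7  (check: 335·(-3) + 148·7 = 31)
  q = 1: r = 8, s = 1 − 1·(-3) = 4, t = -2 − 1·7 = -9  (check: 335·4 + 148·(-9) = 8)
  q = 3: r = 7, s = -3 − 3·4 = -15, t = 7 − 3·(-9) = 34  (check: 335·(-15) + 148·34 = 7)
  q = 1: r = 1, s = 4 − 1·(-15) = 19, t = -9 − 1·34 = -43  (check: 335·19 + 148·(-43) = 1)
The row with r = 1 (the gcd) gives the Bezout coefficients s = 19, t = -43.
Result: 335 · (19) + 148 · (-43) = 1.

gcd(335, 148) = 1; s = 19, t = -43 (check: 335·19 + 148·(-43) = 1).


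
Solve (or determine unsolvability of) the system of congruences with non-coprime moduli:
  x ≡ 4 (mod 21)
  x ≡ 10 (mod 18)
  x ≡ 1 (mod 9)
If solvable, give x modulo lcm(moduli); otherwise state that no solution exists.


Moduli 21, 18, 9 are not pairwise coprime, so CRT works modulo lcm(m_i) when all pairwise compatibility conditions hold.
Pairwise compatibility: gcd(m_i, m_j) must divide a_i - a_j for every pair.
Merge one congruence at a time:
  Start: x ≡ 4 (mod 21).
  Combine with x ≡ 10 (mod 18): gcd(21, 18) = 3; 10 - 4 = 6, which IS divisible by 3, so compatible.
    Write x = 4 + 21·t and substitute into x ≡ 10 (mod 18): 21·t ≡ 10 − 4 = 6 (mod 18).
    Divide the congruence (and modulus) by g = 3: 7·t ≡ 2 (mod 6).
    Reduce coefficients mod 6: 1·t ≡ 2 (mod 6).
    So t ≡ 2 (mod 6).
    Then x = 4 + 21·2 = 46, valid modulo lcm(21, 18) = 126: x ≡ 46 (mod 126).
  Combine with x ≡ 1 (mod 9): gcd(126, 9) = 9; 1 - 46 = -45, which IS divisible by 9, so compatible.
    Write x = 46 + 126·t and substitute into x ≡ 1 (mod 9): 126·t ≡ 1 − 46 = -45 (mod 9).
    Divide the congruence (and modulus) by g = 9: 14·t ≡ -5 (mod 1).
    Modulo 1 every t works; take t = 0.
    Then x = 46 + 126·0 = 46, valid modulo lcm(126, 9) = 126: x ≡ 46 (mod 126).
Verify: 46 mod 21 = 4, 46 mod 18 = 10, 46 mod 9 = 1.

x ≡ 46 (mod 126).


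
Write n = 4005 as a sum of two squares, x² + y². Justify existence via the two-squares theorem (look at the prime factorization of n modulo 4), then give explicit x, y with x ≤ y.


Step 1: Factor n = 4005 = 3^2 · 5 · 89.
Step 2: Check the mod-4 condition on each prime factor: 3 ≡ 3 (mod 4), exponent 2 (must be even); 5 ≡ 1 (mod 4), exponent 1; 89 ≡ 1 (mod 4), exponent 1.
All primes ≡ 3 (mod 4) appear to even exponent (or don't appear), so by the two-squares theorem n IS expressible as a sum of two squares.
Step 3: Build a representation. Group n = k² · m with k = 3 and m = 5 · 89 = 445 (a product of primes ≡ 1 (mod 4)); a representation of m scales to one of n via (k·x)² + (k·y)² = k²(x² + y²). Each prime p ≡ 1 (mod 4) is itself a sum of two squares; find a² by testing p − a² for a perfect square:
  5: 5 − 1² = 4 = 2² ⇒ 5 = 1² + 2².
  89: 89 − 1² = 88, 89 − 2² = 85, 89 − 3² = 80, 89 − 4² = 73, 89 − 5² = 64 = 8² ⇒ 89 = 5² + 8².
  Combine using the Brahmagupta–Fibonacci identity (a² + b²)(c² + d²) = (ac − bd)² + (ad + bc)² = (ac + bd)² + (ad − bc)²:
  5 · 89 = 445: from (1² + 2²)(5² + 8²), take (1·5 − 2·8, 1·8 + 2·5) = (5 − 16, 8 + 10) = (-11, 18); dropping signs (only squares matter) gives (11, 18); check 11² + 18² = 121 + 324 = 445 ✓.
  Scale by k = 3: (3·11, 3·18) = (33, 54).
Step 4: Order so x ≤ y and verify: 33² + 54² = 1089 + 2916 = 4005 = n. ✓

n = 4005 = 33² + 54² (one valid representation with x ≤ y).


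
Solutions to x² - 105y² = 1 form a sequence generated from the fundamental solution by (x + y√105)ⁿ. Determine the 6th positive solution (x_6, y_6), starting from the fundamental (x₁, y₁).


Step 1: Find the fundamental solution (x₁, y₁) of x² - 105y² = 1.
  Expand √105 as a continued fraction. a₀ = ⌊√105⌋ = 10; iterate m_{k+1} = d_k·a_k − m_k, d_{k+1} = (105 − m_{k+1}²)/d_k, a_{k+1} = ⌊(a₀ + m_{k+1})/d_{k+1}⌋ (starting m₀ = 0, d₀ = 1), with convergents p_k = a_k·p_{k-1} + p_{k-2}, q_k = a_k·q_{k-1} + q_{k-2} (p₋₁ = 1, q₋₁ = 0):
  k = 0: a₀ = 10; p₀/q₀ = 10/1; p₀² − 105·q₀² = 100 − 105 = -5.
  k = 1: m = 10, d = 5, a = ⌊(10 + 10)/5⌋ = 4; p/q = (4·10 + 1)/(4·1 + 0) = 41/4; p² − 105·q² = 1681 − 1680 = 1.
  The first convergent with p² − 105·q² = 1 gives the fundamental solution (x₁, y₁) = (41, 4).
Step 2: Apply the recurrence (x_{n+1}, y_{n+1}) = (x₁x_n + 105y₁y_n, x₁y_n + y₁x_n) repeatedly.
  From (x_1, y_1) = (41, 4): x_2 = 41·41 + 105·4·4 = 3361; y_2 = 41·4 + 4·41 = 328.
  From (x_2, y_2) = (3361, 328): x_3 = 41·3361 + 105·4·328 = 275561; y_3 = 41·328 + 4·3361 = 26892.
  From (x_3, y_3) = (275561, 26892): x_4 = 41·275561 + 105·4·26892 = 22592641; y_4 = 41·26892 + 4·275561 = 2204816.
  From (x_4, y_4) = (22592641, 2204816): x_5 = 41·22592641 + 105·4·2204816 = 1852321001; y_5 = 41·2204816 + 4·22592641 = 180768020.
  From (x_5, y_5) = (1852321001, 180768020): x_6 = 41·1852321001 + 105·4·180768020 = 151867729441; y_6 = 41·180768020 + 4·1852321001 = 14820772824.
Step 3: Verify x_6² - 105·y_6² = 23063807245564778172481 - 23063807245564778172480 = 1 (should be 1). ✓

(x_1, y_1) = (41, 4); (x_6, y_6) = (151867729441, 14820772824).


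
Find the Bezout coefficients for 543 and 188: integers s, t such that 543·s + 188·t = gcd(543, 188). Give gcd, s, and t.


Euclidean algorithm on (543, 188) — divide until remainder is 0:
  543 = 2 · 188 + 167
  188 = 1 · 167 + 21
  167 = 7 · 21 + 20
  21 = 1 · 20 + 1
  20 = 20 · 1 + 0
gcd(543, 188) = 1.
Track Bezout coefficients alongside the remainders: start with r₀ = 543 = a·1 + b·0 (s = 1, t = 0) and r₁ = 188 = a·0 + b·1 (s = 0, t = 1); each new remainder r_{k+1} = r_{k-1} − q_k·r_k inherits s_{k+1} = s_{k-1} − q_k·s_k, t_{k+1} = t_{k-1} − q_k·t_k, so r_k = a·s_k + b·t_k at every step:
  q = 2: r = 167, s = 1 − 2·0 = 1, t = 0 − 2·1 = -2  (check: 543·1 + 188·(-2) = 167)
  q = 1: r = 21, s = 0 − 1·1 = -1, t = 1 − 1·(-2) = 3  (check: 543·(-1) + 188·3 = 21)
  q = 7: r = 20, s = 1 − 7·(-1) = 8, t = -2 − 7·3 = -23  (check: 543·8 + 188·(-23) = 20)
  q = 1: r = 1, s = -1 − 1·8 = -9, t = 3 − 1·(-23) = 26  (check: 543·(-9) + 188·26 = 1)
The row with r = 1 (the gcd) gives the Bezout coefficients s = -9, t = 26.
Result: 543 · (-9) + 188 · (26) = 1.

gcd(543, 188) = 1; s = -9, t = 26 (check: 543·(-9) + 188·26 = 1).


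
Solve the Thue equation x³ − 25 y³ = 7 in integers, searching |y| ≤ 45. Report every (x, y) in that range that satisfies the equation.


The equation is x³ - 25y³ = 7. For fixed y, x³ = 25·y³ + 7, so a solution requires the RHS to be a perfect cube.
Strategy: iterate y from -45 to 45, compute RHS = 25·y³ + 7, and check whether it is a (positive or negative) perfect cube.
Check small values of y:
  y = 0: RHS = 7 is not a perfect cube.
  y = 1: RHS = 32 is not a perfect cube.
  y = -1: RHS = -18 is not a perfect cube.
  y = 2: RHS = 207 is not a perfect cube.
  y = -2: RHS = -193 is not a perfect cube.
  y = 3: RHS = 682 is not a perfect cube.
  y = -3: RHS = -668 is not a perfect cube.
Continuing the search up to |y| = 45 finds no solutions either.
No (x, y) in the scanned range satisfies the equation.

No integer solutions with |y| ≤ 45.


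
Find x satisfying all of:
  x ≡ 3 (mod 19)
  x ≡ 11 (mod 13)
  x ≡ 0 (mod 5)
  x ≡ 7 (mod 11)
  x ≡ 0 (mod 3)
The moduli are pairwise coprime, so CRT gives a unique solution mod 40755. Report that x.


Product of moduli M = 19 · 13 · 5 · 11 · 3 = 40755.
Merge one congruence at a time:
  Start: x ≡ 3 (mod 19).
  Combine with x ≡ 11 (mod 13); new modulus lcm = 247.
    Write x = 3 + 19·t and substitute into x ≡ 11 (mod 13): 19·t ≡ 11 − 3 = 8 (mod 13).
    Reduce coefficients mod 13: 6·t ≡ 8 (mod 13).
    The inverse of 6 mod 13 is 11 (since 6·11 = 66 = 5·13 + 1), so t ≡ 11·8 = 88 ≡ 10 (mod 13).
    Then x = 3 + 19·10 = 193, valid modulo lcm(19, 13) = 247: x ≡ 193 (mod 247).
  Combine with x ≡ 0 (mod 5); new modulus lcm = 1235.
    Write x = 193 + 247·t and substitute into x ≡ 0 (mod 5): 247·t ≡ 0 − 193 = -193 (mod 5).
    Reduce coefficients mod 5: 2·t ≡ 2 (mod 5).
    The inverse of 2 mod 5 is 3 (since 2·3 = 6 = 1·5 + 1), so t ≡ 3·2 = 6 ≡ 1 (mod 5).
    Then x = 193 + 247·1 = 440, valid modulo lcm(247, 5) = 1235: x ≡ 440 (mod 1235).
  Combine with x ≡ 7 (mod 11); new modulus lcm = 13585.
    Write x = 440 + 1235·t and substitute into x ≡ 7 (mod 11): 1235·t ≡ 7 − 440 = -433 (mod 11).
    Reduce coefficients mod 11: 3·t ≡ 7 (mod 11).
    The inverse of 3 mod 11 is 4 (since 3·4 = 12 = 1·11 + 1), so t ≡ 4·7 = 28 ≡ 6 (mod 11).
    Then x = 440 + 1235·6 = 7850, valid modulo lcm(1235, 11) = 13585: x ≡ 7850 (mod 13585).
  Combine with x ≡ 0 (mod 3); new modulus lcm = 40755.
    Write x = 7850 + 13585·t and substitute into x ≡ 0 (mod 3): 13585·t ≡ 0 − 7850 = -7850 (mod 3).
    Reduce coefficients mod 3: 1·t ≡ 1 (mod 3).
    So t ≡ 1 (mod 3).
    Then x = 7850 + 13585·1 = 21435, valid modulo lcm(13585, 3) = 40755: x ≡ 21435 (mod 40755).
Verify against each original: 21435 mod 19 = 3, 21435 mod 13 = 11, 21435 mod 5 = 0, 21435 mod 11 = 7, 21435 mod 3 = 0.

x ≡ 21435 (mod 40755).


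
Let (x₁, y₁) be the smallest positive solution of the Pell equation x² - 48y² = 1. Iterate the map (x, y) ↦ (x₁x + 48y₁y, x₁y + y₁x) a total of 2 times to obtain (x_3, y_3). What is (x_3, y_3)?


Step 1: Find the fundamental solution (x₁, y₁) of x² - 48y² = 1.
  Expand √48 as a continued fraction. a₀ = ⌊√48⌋ = 6; iterate m_{k+1} = d_k·a_k − m_k, d_{k+1} = (48 − m_{k+1}²)/d_k, a_{k+1} = ⌊(a₀ + m_{k+1})/d_{k+1}⌋ (starting m₀ = 0, d₀ = 1), with convergents p_k = a_k·p_{k-1} + p_{k-2}, q_k = a_k·q_{k-1} + q_{k-2} (p₋₁ = 1, q₋₁ = 0):
  k = 0: a₀ = 6; p₀/q₀ = 6/1; p₀² − 48·q₀² = 36 − 48 = -12.
  k = 1: m = 6, d = 12, a = ⌊(6 + 6)/12⌋ = 1; p/q = (1·6 + 1)/(1·1 + 0) = 7/1; p² − 48·q² = 49 − 48 = 1.
  The first convergent with p² − 48·q² = 1 gives the fundamental solution (x₁, y₁) = (7, 1).
Step 2: Apply the recurrence (x_{n+1}, y_{n+1}) = (x₁x_n + 48y₁y_n, x₁y_n + y₁x_n) repeatedly.
  From (x_1, y_1) = (7, 1): x_2 = 7·7 + 48·1·1 = 97; y_2 = 7·1 + 1·7 = 14.
  From (x_2, y_2) = (97, 14): x_3 = 7·97 + 48·1·14 = 1351; y_3 = 7·14 + 1·97 = 195.
Step 3: Verify x_3² - 48·y_3² = 1825201 - 1825200 = 1 (should be 1). ✓

(x_1, y_1) = (7, 1); (x_3, y_3) = (1351, 195).


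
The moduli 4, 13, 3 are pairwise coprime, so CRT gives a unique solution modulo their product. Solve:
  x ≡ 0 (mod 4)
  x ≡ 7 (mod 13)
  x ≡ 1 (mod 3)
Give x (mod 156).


Moduli 4, 13, 3 are pairwise coprime; by CRT there is a unique solution modulo M = 4 · 13 · 3 = 156.
Solve pairwise, accumulating the modulus:
  Start with x ≡ 0 (mod 4).
  Combine with x ≡ 7 (mod 13): since gcd(4, 13) = 1, we get a unique residue mod 52.
    Write x = 0 + 4·t and substitute into x ≡ 7 (mod 13): 4·t ≡ 7 − 0 = 7 (mod 13).
    The inverse of 4 mod 13 is 10 (since 4·10 = 40 = 3·13 + 1), so t ≡ 10·7 = 70 ≡ 5 (mod 13).
    Then x = 0 + 4·5 = 20, valid modulo lcm(4, 13) = 52: x ≡ 20 (mod 52).
  Combine with x ≡ 1 (mod 3): since gcd(52, 3) = 1, we get a unique residue mod 156.
    Write x = 20 + 52·t and substitute into x ≡ 1 (mod 3): 52·t ≡ 1 − 20 = -19 (mod 3).
    Reduce coefficients mod 3: 1·t ≡ 2 (mod 3).
    So t ≡ 2 (mod 3).
    Then x = 20 + 52·2 = 124, valid modulo lcm(52, 3) = 156: x ≡ 124 (mod 156).
Verify: 124 mod 4 = 0 ✓, 124 mod 13 = 7 ✓, 124 mod 3 = 1 ✓.

x ≡ 124 (mod 156).


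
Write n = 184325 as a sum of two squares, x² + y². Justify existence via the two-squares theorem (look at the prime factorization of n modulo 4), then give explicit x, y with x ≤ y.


Step 1: Factor n = 184325 = 5^2 · 73 · 101.
Step 2: Check the mod-4 condition on each prime factor: 5 ≡ 1 (mod 4), exponent 2; 73 ≡ 1 (mod 4), exponent 1; 101 ≡ 1 (mod 4), exponent 1.
All primes ≡ 3 (mod 4) appear to even exponent (or don't appear), so by the two-squares theorem n IS expressible as a sum of two squares.
Step 3: Build a representation. Group n = k² · m with k = 5 and m = 73 · 101 = 7373 (a product of primes ≡ 1 (mod 4)); a representation of m scales to one of n via (k·x)² + (k·y)² = k²(x² + y²). Each prime p ≡ 1 (mod 4) is itself a sum of two squares; find a² by testing p − a² for a perfect square:
  73: 73 − 1² = 72, 73 − 2² = 69, 73 − 3² = 64 = 8² ⇒ 73 = 3² + 8².
  101: 101 − 1² = 100 = 10² ⇒ 101 = 1² + 10².
  Combine using the Brahmagupta–Fibonacci identity (a² + b²)(c² + d²) = (ac − bd)² + (ad + bc)² = (ac + bd)² + (ad − bc)²:
  73 · 101 = 7373: from (3² + 8²)(1² + 10²), take (3·1 − 8·10, 3·10 + 8·1) = (3 − 80, 30 + 8) = (-77, 38); dropping signs (only squares matter) gives (77, 38); check 77² + 38² = 5929 + 1444 = 7373 ✓.
  Scale by k = 5: (5·77, 5·38) = (385, 190).
Step 4: Order so x ≤ y and verify: 190² + 385² = 36100 + 148225 = 184325 = n. ✓

n = 184325 = 190² + 385² (one valid representation with x ≤ y).


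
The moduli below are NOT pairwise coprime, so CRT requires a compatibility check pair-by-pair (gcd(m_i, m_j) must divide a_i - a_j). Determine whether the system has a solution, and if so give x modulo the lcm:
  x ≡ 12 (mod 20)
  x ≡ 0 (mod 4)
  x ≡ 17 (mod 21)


Moduli 20, 4, 21 are not pairwise coprime, so CRT works modulo lcm(m_i) when all pairwise compatibility conditions hold.
Pairwise compatibility: gcd(m_i, m_j) must divide a_i - a_j for every pair.
Merge one congruence at a time:
  Start: x ≡ 12 (mod 20).
  Combine with x ≡ 0 (mod 4): gcd(20, 4) = 4; 0 - 12 = -12, which IS divisible by 4, so compatible.
    Write x = 12 + 20·t and substitute into x ≡ 0 (mod 4): 20·t ≡ 0 − 12 = -12 (mod 4).
    Divide the congruence (and modulus) by g = 4: 5·t ≡ -3 (mod 1).
    Modulo 1 every t works; take t = 0.
    Then x = 12 + 20·0 = 12, valid modulo lcm(20, 4) = 20: x ≡ 12 (mod 20).
  Combine with x ≡ 17 (mod 21): gcd(20, 21) = 1; 17 - 12 = 5, which IS divisible by 1, so compatible.
    Write x = 12 + 20·t and substitute into x ≡ 17 (mod 21): 20·t ≡ 17 − 12 = 5 (mod 21).
    The inverse of 20 mod 21 is 20 (since 20·20 = 400 = 19·21 + 1), so t ≡ 20·5 = 100 ≡ 16 (mod 21).
    Then x = 12 + 20·16 = 332, valid modulo lcm(20, 21) = 420: x ≡ 332 (mod 420).
Verify: 332 mod 20 = 12, 332 mod 4 = 0, 332 mod 21 = 17.

x ≡ 332 (mod 420).
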